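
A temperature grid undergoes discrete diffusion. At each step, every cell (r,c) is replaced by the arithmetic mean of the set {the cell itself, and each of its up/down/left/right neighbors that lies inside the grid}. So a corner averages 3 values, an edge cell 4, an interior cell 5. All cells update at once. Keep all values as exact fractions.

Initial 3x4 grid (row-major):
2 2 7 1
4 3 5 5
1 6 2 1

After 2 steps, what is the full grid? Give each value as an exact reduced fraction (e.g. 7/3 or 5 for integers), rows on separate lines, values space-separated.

After step 1:
  8/3 7/2 15/4 13/3
  5/2 4 22/5 3
  11/3 3 7/2 8/3
After step 2:
  26/9 167/48 959/240 133/36
  77/24 87/25 373/100 18/5
  55/18 85/24 407/120 55/18

Answer: 26/9 167/48 959/240 133/36
77/24 87/25 373/100 18/5
55/18 85/24 407/120 55/18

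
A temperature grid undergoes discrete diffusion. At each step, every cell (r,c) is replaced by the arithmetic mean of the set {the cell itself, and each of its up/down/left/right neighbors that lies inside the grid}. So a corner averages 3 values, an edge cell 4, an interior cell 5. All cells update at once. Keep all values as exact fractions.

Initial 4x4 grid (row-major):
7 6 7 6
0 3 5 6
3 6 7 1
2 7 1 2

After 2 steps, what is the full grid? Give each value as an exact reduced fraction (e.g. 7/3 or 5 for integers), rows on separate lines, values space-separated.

After step 1:
  13/3 23/4 6 19/3
  13/4 4 28/5 9/2
  11/4 26/5 4 4
  4 4 17/4 4/3
After step 2:
  40/9 241/48 1421/240 101/18
  43/12 119/25 241/50 613/120
  19/5 399/100 461/100 83/24
  43/12 349/80 163/48 115/36

Answer: 40/9 241/48 1421/240 101/18
43/12 119/25 241/50 613/120
19/5 399/100 461/100 83/24
43/12 349/80 163/48 115/36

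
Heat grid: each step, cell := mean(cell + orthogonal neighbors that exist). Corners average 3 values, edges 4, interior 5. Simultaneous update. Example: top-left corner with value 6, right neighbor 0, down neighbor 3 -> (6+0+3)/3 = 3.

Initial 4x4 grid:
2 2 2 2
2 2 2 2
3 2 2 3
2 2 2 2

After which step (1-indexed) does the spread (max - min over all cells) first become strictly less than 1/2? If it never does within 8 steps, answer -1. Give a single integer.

Answer: 1

Derivation:
Step 1: max=7/3, min=2, spread=1/3
  -> spread < 1/2 first at step 1
Step 2: max=271/120, min=2, spread=31/120
Step 3: max=2371/1080, min=613/300, spread=821/5400
Step 4: max=70417/32400, min=18547/9000, spread=18239/162000
Step 5: max=421079/194400, min=560689/270000, spread=434573/4860000
Step 6: max=62929669/29160000, min=3379883/1620000, spread=83671/1166400
Step 7: max=1883147851/874800000, min=508802173/243000000, spread=257300141/4374000000
Step 8: max=9398744219/4374000000, min=15304525567/7290000000, spread=540072197/10935000000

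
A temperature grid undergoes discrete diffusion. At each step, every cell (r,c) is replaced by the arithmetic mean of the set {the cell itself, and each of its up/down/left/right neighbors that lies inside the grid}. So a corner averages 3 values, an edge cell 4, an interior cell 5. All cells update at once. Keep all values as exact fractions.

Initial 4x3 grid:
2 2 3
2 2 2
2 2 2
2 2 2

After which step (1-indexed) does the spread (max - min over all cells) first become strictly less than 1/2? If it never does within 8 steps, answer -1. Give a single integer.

Step 1: max=7/3, min=2, spread=1/3
  -> spread < 1/2 first at step 1
Step 2: max=41/18, min=2, spread=5/18
Step 3: max=473/216, min=2, spread=41/216
Step 4: max=56057/25920, min=2, spread=4217/25920
Step 5: max=3319549/1555200, min=14479/7200, spread=38417/311040
Step 6: max=197824211/93312000, min=290597/144000, spread=1903471/18662400
Step 7: max=11798429089/5598720000, min=8755759/4320000, spread=18038617/223948800
Step 8: max=705114582851/335923200000, min=790526759/388800000, spread=883978523/13436928000

Answer: 1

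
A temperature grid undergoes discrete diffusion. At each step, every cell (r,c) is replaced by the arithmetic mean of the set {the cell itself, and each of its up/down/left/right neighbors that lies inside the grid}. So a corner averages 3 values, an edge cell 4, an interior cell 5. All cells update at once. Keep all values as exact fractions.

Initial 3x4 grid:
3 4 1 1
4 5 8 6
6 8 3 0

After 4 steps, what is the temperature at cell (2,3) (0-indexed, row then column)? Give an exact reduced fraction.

Step 1: cell (2,3) = 3
Step 2: cell (2,3) = 23/6
Step 3: cell (2,3) = 59/15
Step 4: cell (2,3) = 176921/43200
Full grid after step 4:
  70321/16200 912433/216000 833413/216000 477563/129600
  2055431/432000 814969/180000 1517663/360000 3302257/864000
  27007/5400 39229/8000 105907/24000 176921/43200

Answer: 176921/43200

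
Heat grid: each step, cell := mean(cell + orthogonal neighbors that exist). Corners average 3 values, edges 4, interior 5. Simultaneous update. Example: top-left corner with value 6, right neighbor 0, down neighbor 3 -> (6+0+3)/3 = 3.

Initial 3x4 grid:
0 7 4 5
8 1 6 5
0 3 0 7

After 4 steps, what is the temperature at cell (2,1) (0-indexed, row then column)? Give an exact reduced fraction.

Answer: 189061/54000

Derivation:
Step 1: cell (2,1) = 1
Step 2: cell (2,1) = 41/12
Step 3: cell (2,1) = 656/225
Step 4: cell (2,1) = 189061/54000
Full grid after step 4:
  5819/1600 16361/4000 455207/108000 605849/129600
  3090691/864000 1264649/360000 1519499/360000 3711721/864000
  401639/129600 189061/54000 66097/18000 182783/43200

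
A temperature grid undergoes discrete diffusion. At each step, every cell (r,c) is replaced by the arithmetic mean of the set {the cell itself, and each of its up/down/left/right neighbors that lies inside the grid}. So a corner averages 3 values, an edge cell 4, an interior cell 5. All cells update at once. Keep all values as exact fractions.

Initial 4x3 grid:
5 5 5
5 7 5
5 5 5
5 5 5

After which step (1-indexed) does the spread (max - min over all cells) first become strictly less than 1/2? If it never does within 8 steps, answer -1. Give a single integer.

Step 1: max=11/2, min=5, spread=1/2
Step 2: max=273/50, min=5, spread=23/50
  -> spread < 1/2 first at step 2
Step 3: max=12811/2400, min=1013/200, spread=131/480
Step 4: max=114551/21600, min=18391/3600, spread=841/4320
Step 5: max=45742051/8640000, min=3693373/720000, spread=56863/345600
Step 6: max=410334341/77760000, min=33389543/6480000, spread=386393/3110400
Step 7: max=163913723131/31104000000, min=13380358813/2592000000, spread=26795339/248832000
Step 8: max=9815015714129/1866240000000, min=804686149667/155520000000, spread=254051069/2985984000

Answer: 2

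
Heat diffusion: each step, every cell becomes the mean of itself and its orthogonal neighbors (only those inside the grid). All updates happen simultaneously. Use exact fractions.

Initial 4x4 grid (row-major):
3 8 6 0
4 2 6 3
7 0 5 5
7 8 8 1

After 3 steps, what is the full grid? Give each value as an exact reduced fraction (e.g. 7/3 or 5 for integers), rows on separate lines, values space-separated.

After step 1:
  5 19/4 5 3
  4 4 22/5 7/2
  9/2 22/5 24/5 7/2
  22/3 23/4 11/2 14/3
After step 2:
  55/12 75/16 343/80 23/6
  35/8 431/100 217/50 18/5
  607/120 469/100 113/25 247/60
  211/36 1379/240 1243/240 41/9
After step 3:
  655/144 10721/2400 10289/2400 2813/720
  2749/600 8961/2000 8423/2000 1589/400
  8993/1800 29189/6000 5483/1200 15113/3600
  11999/2160 38657/7200 36001/7200 9973/2160

Answer: 655/144 10721/2400 10289/2400 2813/720
2749/600 8961/2000 8423/2000 1589/400
8993/1800 29189/6000 5483/1200 15113/3600
11999/2160 38657/7200 36001/7200 9973/2160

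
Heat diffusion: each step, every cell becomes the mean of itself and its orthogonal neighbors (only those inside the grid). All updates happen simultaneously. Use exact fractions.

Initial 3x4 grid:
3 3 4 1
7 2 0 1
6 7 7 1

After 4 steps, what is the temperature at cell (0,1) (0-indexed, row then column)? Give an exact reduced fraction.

Step 1: cell (0,1) = 3
Step 2: cell (0,1) = 197/60
Step 3: cell (0,1) = 6119/1800
Step 4: cell (0,1) = 373051/108000
Full grid after step 4:
  258731/64800 373051/108000 98267/36000 97219/43200
  211171/48000 4849/1250 360979/120000 723251/288000
  38357/8100 918727/216000 247909/72000 13541/4800

Answer: 373051/108000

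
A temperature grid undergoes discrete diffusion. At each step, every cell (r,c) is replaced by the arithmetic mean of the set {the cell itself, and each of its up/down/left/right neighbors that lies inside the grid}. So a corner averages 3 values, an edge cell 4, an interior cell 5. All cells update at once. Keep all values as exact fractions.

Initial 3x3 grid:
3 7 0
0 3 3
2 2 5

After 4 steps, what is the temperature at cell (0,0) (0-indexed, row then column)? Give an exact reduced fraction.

Step 1: cell (0,0) = 10/3
Step 2: cell (0,0) = 103/36
Step 3: cell (0,0) = 1225/432
Step 4: cell (0,0) = 72431/25920
Full grid after step 4:
  72431/25920 510947/172800 2473/810
  114743/43200 50591/18000 515597/172800
  16409/6480 58459/21600 74261/25920

Answer: 72431/25920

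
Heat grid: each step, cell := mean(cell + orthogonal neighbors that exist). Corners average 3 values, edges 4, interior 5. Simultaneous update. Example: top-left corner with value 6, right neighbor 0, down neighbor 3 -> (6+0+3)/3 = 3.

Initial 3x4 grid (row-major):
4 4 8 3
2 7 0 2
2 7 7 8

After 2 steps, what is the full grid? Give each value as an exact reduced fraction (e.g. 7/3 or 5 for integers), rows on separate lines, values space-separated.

After step 1:
  10/3 23/4 15/4 13/3
  15/4 4 24/5 13/4
  11/3 23/4 11/2 17/3
After step 2:
  77/18 101/24 559/120 34/9
  59/16 481/100 213/50 361/80
  79/18 227/48 1303/240 173/36

Answer: 77/18 101/24 559/120 34/9
59/16 481/100 213/50 361/80
79/18 227/48 1303/240 173/36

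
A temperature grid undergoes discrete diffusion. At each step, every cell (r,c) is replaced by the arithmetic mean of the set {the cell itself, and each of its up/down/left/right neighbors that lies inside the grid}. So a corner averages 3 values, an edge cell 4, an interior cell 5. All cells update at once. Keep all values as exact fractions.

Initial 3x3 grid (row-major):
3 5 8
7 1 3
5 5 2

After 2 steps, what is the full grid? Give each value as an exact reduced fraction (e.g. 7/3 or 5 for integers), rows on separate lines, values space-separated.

Answer: 53/12 1127/240 157/36
283/60 96/25 491/120
155/36 329/80 121/36

Derivation:
After step 1:
  5 17/4 16/3
  4 21/5 7/2
  17/3 13/4 10/3
After step 2:
  53/12 1127/240 157/36
  283/60 96/25 491/120
  155/36 329/80 121/36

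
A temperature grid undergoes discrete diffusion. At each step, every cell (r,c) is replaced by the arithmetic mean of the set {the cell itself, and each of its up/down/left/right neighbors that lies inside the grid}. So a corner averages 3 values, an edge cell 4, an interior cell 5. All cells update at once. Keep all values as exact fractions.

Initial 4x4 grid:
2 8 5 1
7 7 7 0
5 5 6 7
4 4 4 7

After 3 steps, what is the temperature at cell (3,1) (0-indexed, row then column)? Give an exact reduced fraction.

Step 1: cell (3,1) = 17/4
Step 2: cell (3,1) = 577/120
Step 3: cell (3,1) = 911/180
Full grid after step 3:
  12253/2160 38347/7200 11537/2400 289/72
  4919/900 33547/6000 983/200 10837/2400
  941/180 3937/750 10629/2000 11869/2400
  1303/270 911/180 521/100 3811/720

Answer: 911/180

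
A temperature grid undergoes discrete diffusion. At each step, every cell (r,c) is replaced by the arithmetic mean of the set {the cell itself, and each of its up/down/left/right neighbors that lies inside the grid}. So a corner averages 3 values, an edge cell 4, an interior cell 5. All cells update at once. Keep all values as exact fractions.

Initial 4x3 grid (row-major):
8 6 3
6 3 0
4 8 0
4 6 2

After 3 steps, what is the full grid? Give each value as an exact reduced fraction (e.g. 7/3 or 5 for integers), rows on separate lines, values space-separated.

Answer: 11491/2160 15959/3600 653/180
36283/7200 26029/6000 967/300
35683/7200 24269/6000 12029/3600
10147/2160 3811/900 1843/540

Derivation:
After step 1:
  20/3 5 3
  21/4 23/5 3/2
  11/2 21/5 5/2
  14/3 5 8/3
After step 2:
  203/36 289/60 19/6
  1321/240 411/100 29/10
  1177/240 109/25 163/60
  91/18 62/15 61/18
After step 3:
  11491/2160 15959/3600 653/180
  36283/7200 26029/6000 967/300
  35683/7200 24269/6000 12029/3600
  10147/2160 3811/900 1843/540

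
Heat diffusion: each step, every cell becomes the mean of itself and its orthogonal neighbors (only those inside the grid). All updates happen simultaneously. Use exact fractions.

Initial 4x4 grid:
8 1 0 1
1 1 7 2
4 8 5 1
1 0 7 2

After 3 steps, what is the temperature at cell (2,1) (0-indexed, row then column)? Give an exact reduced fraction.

Step 1: cell (2,1) = 18/5
Step 2: cell (2,1) = 203/50
Step 3: cell (2,1) = 10319/3000
Full grid after step 3:
  6851/2160 20627/7200 6329/2400 13/6
  11611/3600 20573/6000 741/250 6779/2400
  12299/3600 10319/3000 22553/6000 22697/7200
  3353/1080 6487/1800 6323/1800 7751/2160

Answer: 10319/3000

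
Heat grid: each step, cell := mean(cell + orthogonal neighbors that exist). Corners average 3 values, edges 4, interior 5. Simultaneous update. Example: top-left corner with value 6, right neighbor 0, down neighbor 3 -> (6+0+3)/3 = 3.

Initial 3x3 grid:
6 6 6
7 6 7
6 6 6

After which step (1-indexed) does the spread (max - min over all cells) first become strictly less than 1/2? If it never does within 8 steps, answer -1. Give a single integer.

Answer: 1

Derivation:
Step 1: max=32/5, min=6, spread=2/5
  -> spread < 1/2 first at step 1
Step 2: max=1519/240, min=309/50, spread=179/1200
Step 3: max=18823/3000, min=1397/225, spread=589/9000
Step 4: max=5405551/864000, min=1121081/180000, spread=121811/4320000
Step 5: max=67491607/10800000, min=5051423/810000, spread=417901/32400000
Step 6: max=19424969359/3110400000, min=4043063129/648000000, spread=91331699/15552000000
Step 7: max=242762654263/38880000000, min=18199255007/2916000000, spread=317762509/116640000000
Step 8: max=69905646886831/11197440000000, min=14560732008761/2332800000000, spread=70666223891/55987200000000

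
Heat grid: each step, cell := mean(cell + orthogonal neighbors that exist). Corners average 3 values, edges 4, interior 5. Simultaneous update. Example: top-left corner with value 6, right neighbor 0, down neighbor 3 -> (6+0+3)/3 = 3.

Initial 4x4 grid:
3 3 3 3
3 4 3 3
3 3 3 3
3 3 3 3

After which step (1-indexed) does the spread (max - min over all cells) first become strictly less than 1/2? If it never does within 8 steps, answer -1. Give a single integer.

Answer: 1

Derivation:
Step 1: max=13/4, min=3, spread=1/4
  -> spread < 1/2 first at step 1
Step 2: max=161/50, min=3, spread=11/50
Step 3: max=7567/2400, min=3, spread=367/2400
Step 4: max=33971/10800, min=1813/600, spread=1337/10800
Step 5: max=1013669/324000, min=54469/18000, spread=33227/324000
Step 6: max=30374327/9720000, min=328049/108000, spread=849917/9720000
Step 7: max=908514347/291600000, min=4928533/1620000, spread=21378407/291600000
Step 8: max=27210462371/8748000000, min=1481688343/486000000, spread=540072197/8748000000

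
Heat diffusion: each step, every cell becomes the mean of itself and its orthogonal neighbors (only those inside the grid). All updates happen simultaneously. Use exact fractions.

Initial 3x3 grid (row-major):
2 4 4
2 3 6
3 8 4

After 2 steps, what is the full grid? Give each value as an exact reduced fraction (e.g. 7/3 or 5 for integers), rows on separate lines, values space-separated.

After step 1:
  8/3 13/4 14/3
  5/2 23/5 17/4
  13/3 9/2 6
After step 2:
  101/36 911/240 73/18
  141/40 191/50 1171/240
  34/9 583/120 59/12

Answer: 101/36 911/240 73/18
141/40 191/50 1171/240
34/9 583/120 59/12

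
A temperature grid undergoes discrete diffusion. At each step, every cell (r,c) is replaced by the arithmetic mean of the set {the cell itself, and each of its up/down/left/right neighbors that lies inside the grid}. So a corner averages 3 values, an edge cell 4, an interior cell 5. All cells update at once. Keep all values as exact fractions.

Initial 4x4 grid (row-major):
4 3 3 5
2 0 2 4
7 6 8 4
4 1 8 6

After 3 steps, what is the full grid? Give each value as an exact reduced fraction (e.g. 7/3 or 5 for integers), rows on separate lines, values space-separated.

Answer: 2197/720 7363/2400 8107/2400 667/180
2047/600 7043/2000 1933/500 10057/2400
821/200 4281/1000 9523/2000 4011/800
533/120 1917/400 2093/400 1319/240

Derivation:
After step 1:
  3 5/2 13/4 4
  13/4 13/5 17/5 15/4
  19/4 22/5 28/5 11/2
  4 19/4 23/4 6
After step 2:
  35/12 227/80 263/80 11/3
  17/5 323/100 93/25 333/80
  41/10 221/50 493/100 417/80
  9/2 189/40 221/40 23/4
After step 3:
  2197/720 7363/2400 8107/2400 667/180
  2047/600 7043/2000 1933/500 10057/2400
  821/200 4281/1000 9523/2000 4011/800
  533/120 1917/400 2093/400 1319/240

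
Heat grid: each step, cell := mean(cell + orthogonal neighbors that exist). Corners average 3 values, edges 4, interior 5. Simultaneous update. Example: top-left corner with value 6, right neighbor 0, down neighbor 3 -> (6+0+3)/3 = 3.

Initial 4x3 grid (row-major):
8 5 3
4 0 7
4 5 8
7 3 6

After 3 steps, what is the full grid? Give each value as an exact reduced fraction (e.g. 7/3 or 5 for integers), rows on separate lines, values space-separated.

After step 1:
  17/3 4 5
  4 21/5 9/2
  5 4 13/2
  14/3 21/4 17/3
After step 2:
  41/9 283/60 9/2
  283/60 207/50 101/20
  53/12 499/100 31/6
  179/36 235/48 209/36
After step 3:
  1259/270 16121/3600 214/45
  8023/1800 1771/375 5657/1200
  8593/1800 28331/6000 18911/3600
  2057/432 74389/14400 2285/432

Answer: 1259/270 16121/3600 214/45
8023/1800 1771/375 5657/1200
8593/1800 28331/6000 18911/3600
2057/432 74389/14400 2285/432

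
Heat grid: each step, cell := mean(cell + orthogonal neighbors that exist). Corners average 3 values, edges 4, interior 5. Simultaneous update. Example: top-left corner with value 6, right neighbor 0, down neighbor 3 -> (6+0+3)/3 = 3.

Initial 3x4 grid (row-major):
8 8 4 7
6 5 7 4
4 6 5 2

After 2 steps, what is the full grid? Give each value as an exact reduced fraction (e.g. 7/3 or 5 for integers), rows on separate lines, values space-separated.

Answer: 58/9 1589/240 91/16 11/2
1489/240 142/25 279/50 14/3
193/36 163/30 14/3 41/9

Derivation:
After step 1:
  22/3 25/4 13/2 5
  23/4 32/5 5 5
  16/3 5 5 11/3
After step 2:
  58/9 1589/240 91/16 11/2
  1489/240 142/25 279/50 14/3
  193/36 163/30 14/3 41/9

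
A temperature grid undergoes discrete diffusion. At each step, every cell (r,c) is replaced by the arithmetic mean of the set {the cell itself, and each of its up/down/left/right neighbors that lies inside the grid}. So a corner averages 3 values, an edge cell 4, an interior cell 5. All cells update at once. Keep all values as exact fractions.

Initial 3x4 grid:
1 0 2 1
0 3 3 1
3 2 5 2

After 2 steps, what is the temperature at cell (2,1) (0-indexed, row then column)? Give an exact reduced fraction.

Step 1: cell (2,1) = 13/4
Step 2: cell (2,1) = 571/240
Full grid after step 2:
  43/36 37/30 107/60 55/36
  107/80 109/50 213/100 171/80
  20/9 571/240 703/240 89/36

Answer: 571/240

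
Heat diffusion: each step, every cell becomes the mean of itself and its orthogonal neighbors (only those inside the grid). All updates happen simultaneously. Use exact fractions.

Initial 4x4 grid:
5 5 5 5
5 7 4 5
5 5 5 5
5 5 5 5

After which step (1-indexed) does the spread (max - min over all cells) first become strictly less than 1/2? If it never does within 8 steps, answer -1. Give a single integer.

Answer: 3

Derivation:
Step 1: max=11/2, min=19/4, spread=3/4
Step 2: max=134/25, min=29/6, spread=79/150
Step 3: max=791/150, min=11789/2400, spread=289/800
  -> spread < 1/2 first at step 3
Step 4: max=113111/21600, min=23801/4800, spread=12013/43200
Step 5: max=1401841/270000, min=215239/43200, spread=75463/360000
Step 6: max=100687883/19440000, min=107957167/21600000, spread=35264327/194400000
Step 7: max=3007122749/583200000, min=973869707/194400000, spread=21378407/145800000
Step 8: max=90025053131/17496000000, min=29288254781/5832000000, spread=540072197/4374000000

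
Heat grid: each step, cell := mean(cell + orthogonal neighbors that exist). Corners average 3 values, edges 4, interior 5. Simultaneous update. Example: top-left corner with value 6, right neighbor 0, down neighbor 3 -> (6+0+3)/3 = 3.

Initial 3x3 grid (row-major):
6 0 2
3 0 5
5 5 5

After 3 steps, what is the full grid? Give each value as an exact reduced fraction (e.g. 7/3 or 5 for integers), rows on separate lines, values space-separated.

Answer: 347/120 4829/1800 1469/540
23441/7200 19159/6000 2827/900
8021/2160 52807/14400 2657/720

Derivation:
After step 1:
  3 2 7/3
  7/2 13/5 3
  13/3 15/4 5
After step 2:
  17/6 149/60 22/9
  403/120 297/100 97/30
  139/36 941/240 47/12
After step 3:
  347/120 4829/1800 1469/540
  23441/7200 19159/6000 2827/900
  8021/2160 52807/14400 2657/720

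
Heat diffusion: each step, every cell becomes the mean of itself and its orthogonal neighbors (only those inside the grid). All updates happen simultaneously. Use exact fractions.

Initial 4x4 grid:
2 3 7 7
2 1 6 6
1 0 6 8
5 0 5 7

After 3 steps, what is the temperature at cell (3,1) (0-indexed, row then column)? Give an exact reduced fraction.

Step 1: cell (3,1) = 5/2
Step 2: cell (3,1) = 53/20
Step 3: cell (3,1) = 731/240
Full grid after step 3:
  2827/1080 12421/3600 18053/3600 6461/1080
  4043/1800 9601/3000 14387/3000 10819/1800
  87/40 581/200 13973/3000 10447/1800
  791/360 731/240 16109/3600 1219/216

Answer: 731/240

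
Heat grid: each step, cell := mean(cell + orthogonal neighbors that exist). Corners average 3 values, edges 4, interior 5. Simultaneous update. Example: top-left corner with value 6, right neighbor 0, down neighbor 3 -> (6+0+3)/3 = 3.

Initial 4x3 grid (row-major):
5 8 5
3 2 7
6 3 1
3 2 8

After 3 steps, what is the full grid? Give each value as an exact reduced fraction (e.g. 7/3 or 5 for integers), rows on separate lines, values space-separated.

After step 1:
  16/3 5 20/3
  4 23/5 15/4
  15/4 14/5 19/4
  11/3 4 11/3
After step 2:
  43/9 27/5 185/36
  1061/240 403/100 593/120
  853/240 199/50 449/120
  137/36 53/15 149/36
After step 3:
  10511/2160 1451/300 5573/1080
  30209/7200 9109/2000 16067/3600
  28369/7200 22607/6000 7561/1800
  7843/2160 1739/450 4109/1080

Answer: 10511/2160 1451/300 5573/1080
30209/7200 9109/2000 16067/3600
28369/7200 22607/6000 7561/1800
7843/2160 1739/450 4109/1080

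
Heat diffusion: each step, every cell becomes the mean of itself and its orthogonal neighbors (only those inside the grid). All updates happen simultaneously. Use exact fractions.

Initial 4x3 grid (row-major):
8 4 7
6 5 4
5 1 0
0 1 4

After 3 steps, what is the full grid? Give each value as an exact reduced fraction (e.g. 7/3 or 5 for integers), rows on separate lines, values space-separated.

Answer: 16/3 2073/400 75/16
929/200 8369/2000 9523/2400
3869/1200 17917/6000 19489/7200
889/360 15289/7200 4519/2160

Derivation:
After step 1:
  6 6 5
  6 4 4
  3 12/5 9/4
  2 3/2 5/3
After step 2:
  6 21/4 5
  19/4 112/25 61/16
  67/20 263/100 619/240
  13/6 227/120 65/36
After step 3:
  16/3 2073/400 75/16
  929/200 8369/2000 9523/2400
  3869/1200 17917/6000 19489/7200
  889/360 15289/7200 4519/2160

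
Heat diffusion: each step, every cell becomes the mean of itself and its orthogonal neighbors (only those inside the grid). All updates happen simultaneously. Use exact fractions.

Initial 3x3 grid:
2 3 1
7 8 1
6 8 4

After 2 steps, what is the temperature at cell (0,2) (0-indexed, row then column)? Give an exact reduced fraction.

Step 1: cell (0,2) = 5/3
Step 2: cell (0,2) = 26/9
Full grid after step 2:
  53/12 437/120 26/9
  443/80 493/100 149/40
  77/12 697/120 43/9

Answer: 26/9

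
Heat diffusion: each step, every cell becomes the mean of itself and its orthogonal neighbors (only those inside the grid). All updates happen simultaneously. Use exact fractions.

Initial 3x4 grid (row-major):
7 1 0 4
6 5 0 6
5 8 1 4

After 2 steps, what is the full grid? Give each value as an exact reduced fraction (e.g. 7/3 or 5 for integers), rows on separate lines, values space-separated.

After step 1:
  14/3 13/4 5/4 10/3
  23/4 4 12/5 7/2
  19/3 19/4 13/4 11/3
After step 2:
  41/9 79/24 307/120 97/36
  83/16 403/100 72/25 129/40
  101/18 55/12 211/60 125/36

Answer: 41/9 79/24 307/120 97/36
83/16 403/100 72/25 129/40
101/18 55/12 211/60 125/36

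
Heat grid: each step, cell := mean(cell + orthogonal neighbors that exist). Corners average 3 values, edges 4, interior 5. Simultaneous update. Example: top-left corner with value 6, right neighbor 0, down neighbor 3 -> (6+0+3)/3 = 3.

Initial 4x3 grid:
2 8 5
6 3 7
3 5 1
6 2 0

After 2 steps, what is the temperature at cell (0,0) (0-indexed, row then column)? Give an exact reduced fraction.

Step 1: cell (0,0) = 16/3
Step 2: cell (0,0) = 40/9
Full grid after step 2:
  40/9 223/40 91/18
  589/120 103/25 1183/240
  449/120 201/50 221/80
  143/36 643/240 5/2

Answer: 40/9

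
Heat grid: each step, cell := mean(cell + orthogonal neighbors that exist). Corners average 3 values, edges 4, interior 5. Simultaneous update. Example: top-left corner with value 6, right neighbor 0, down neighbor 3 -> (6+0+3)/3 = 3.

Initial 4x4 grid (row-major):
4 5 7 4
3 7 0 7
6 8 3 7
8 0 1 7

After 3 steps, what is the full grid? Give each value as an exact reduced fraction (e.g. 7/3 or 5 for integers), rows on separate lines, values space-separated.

Answer: 217/45 11779/2400 11339/2400 3671/720
12029/2400 1181/250 9689/2000 5797/1200
35887/7200 28147/6000 4457/1000 5749/1200
10333/2160 4019/900 427/100 1603/360

Derivation:
After step 1:
  4 23/4 4 6
  5 23/5 24/5 9/2
  25/4 24/5 19/5 6
  14/3 17/4 11/4 5
After step 2:
  59/12 367/80 411/80 29/6
  397/80 499/100 217/50 213/40
  1243/240 237/50 443/100 193/40
  91/18 247/60 79/20 55/12
After step 3:
  217/45 11779/2400 11339/2400 3671/720
  12029/2400 1181/250 9689/2000 5797/1200
  35887/7200 28147/6000 4457/1000 5749/1200
  10333/2160 4019/900 427/100 1603/360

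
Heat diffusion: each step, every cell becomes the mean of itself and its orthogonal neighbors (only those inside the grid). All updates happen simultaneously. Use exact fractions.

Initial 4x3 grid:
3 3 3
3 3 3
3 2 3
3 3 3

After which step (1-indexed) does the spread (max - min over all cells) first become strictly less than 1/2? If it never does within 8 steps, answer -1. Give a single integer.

Answer: 1

Derivation:
Step 1: max=3, min=11/4, spread=1/4
  -> spread < 1/2 first at step 1
Step 2: max=3, min=277/100, spread=23/100
Step 3: max=1187/400, min=13589/4800, spread=131/960
Step 4: max=21209/7200, min=123049/43200, spread=841/8640
Step 5: max=4226627/1440000, min=49297949/17280000, spread=56863/691200
Step 6: max=37890457/12960000, min=445025659/155520000, spread=386393/6220800
Step 7: max=15131641187/5184000000, min=178230276869/62208000000, spread=26795339/497664000
Step 8: max=906033850333/311040000000, min=10713624285871/3732480000000, spread=254051069/5971968000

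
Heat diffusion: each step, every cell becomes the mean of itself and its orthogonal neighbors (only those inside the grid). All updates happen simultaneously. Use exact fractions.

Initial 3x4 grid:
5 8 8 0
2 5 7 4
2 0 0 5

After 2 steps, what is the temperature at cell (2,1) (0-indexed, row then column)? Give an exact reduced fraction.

Step 1: cell (2,1) = 7/4
Step 2: cell (2,1) = 629/240
Full grid after step 2:
  5 433/80 421/80 55/12
  427/120 419/100 439/100 79/20
  79/36 629/240 251/80 10/3

Answer: 629/240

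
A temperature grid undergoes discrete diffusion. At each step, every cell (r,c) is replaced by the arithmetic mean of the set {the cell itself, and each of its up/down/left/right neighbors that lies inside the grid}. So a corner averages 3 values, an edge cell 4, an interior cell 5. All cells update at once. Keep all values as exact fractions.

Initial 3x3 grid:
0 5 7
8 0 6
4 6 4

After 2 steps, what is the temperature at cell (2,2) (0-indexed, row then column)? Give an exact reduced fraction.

Answer: 157/36

Derivation:
Step 1: cell (2,2) = 16/3
Step 2: cell (2,2) = 157/36
Full grid after step 2:
  31/9 55/12 53/12
  55/12 15/4 247/48
  25/6 119/24 157/36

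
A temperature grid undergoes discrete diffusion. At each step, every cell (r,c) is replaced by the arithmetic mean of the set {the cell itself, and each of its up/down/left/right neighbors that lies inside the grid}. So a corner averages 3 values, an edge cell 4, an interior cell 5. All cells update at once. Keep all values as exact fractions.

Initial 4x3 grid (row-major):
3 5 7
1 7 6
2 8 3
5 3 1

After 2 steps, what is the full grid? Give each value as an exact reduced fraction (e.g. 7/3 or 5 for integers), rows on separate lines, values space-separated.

After step 1:
  3 11/2 6
  13/4 27/5 23/4
  4 23/5 9/2
  10/3 17/4 7/3
After step 2:
  47/12 199/40 23/4
  313/80 49/10 433/80
  911/240 91/20 1031/240
  139/36 871/240 133/36

Answer: 47/12 199/40 23/4
313/80 49/10 433/80
911/240 91/20 1031/240
139/36 871/240 133/36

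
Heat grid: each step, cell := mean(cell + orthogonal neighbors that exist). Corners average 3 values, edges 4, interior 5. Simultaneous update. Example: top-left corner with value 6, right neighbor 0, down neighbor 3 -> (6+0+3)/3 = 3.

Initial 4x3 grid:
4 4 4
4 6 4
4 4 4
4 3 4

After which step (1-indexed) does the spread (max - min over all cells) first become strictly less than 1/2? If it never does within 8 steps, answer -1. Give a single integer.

Step 1: max=9/2, min=11/3, spread=5/6
Step 2: max=221/50, min=137/36, spread=553/900
Step 3: max=10387/2400, min=55807/14400, spread=1303/2880
  -> spread < 1/2 first at step 3
Step 4: max=92567/21600, min=511037/129600, spread=8873/25920
Step 5: max=36894427/8640000, min=205981687/51840000, spread=123079/414720
Step 6: max=2199447593/518400000, min=12468517733/3110400000, spread=29126713/124416000
Step 7: max=131538726787/31104000000, min=751654092847/186624000000, spread=300626143/1492992000
Step 8: max=7859916723233/1866240000000, min=45317490885773/11197440000000, spread=14736075629/89579520000

Answer: 3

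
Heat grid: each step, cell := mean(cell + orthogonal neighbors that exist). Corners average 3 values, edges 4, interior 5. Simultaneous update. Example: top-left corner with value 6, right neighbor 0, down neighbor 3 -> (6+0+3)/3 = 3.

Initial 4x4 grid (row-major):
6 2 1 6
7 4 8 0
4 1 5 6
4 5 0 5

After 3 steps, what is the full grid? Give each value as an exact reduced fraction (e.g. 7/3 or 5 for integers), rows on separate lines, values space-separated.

After step 1:
  5 13/4 17/4 7/3
  21/4 22/5 18/5 5
  4 19/5 4 4
  13/3 5/2 15/4 11/3
After step 2:
  9/2 169/40 403/120 139/36
  373/80 203/50 17/4 56/15
  1043/240 187/50 383/100 25/6
  65/18 863/240 167/48 137/36
After step 3:
  357/80 4843/1200 565/144 3943/1080
  10541/2400 67/16 11539/3000 1441/360
  29447/7200 11743/3000 23359/6000 6991/1800
  4159/1080 25967/7200 26479/7200 1649/432

Answer: 357/80 4843/1200 565/144 3943/1080
10541/2400 67/16 11539/3000 1441/360
29447/7200 11743/3000 23359/6000 6991/1800
4159/1080 25967/7200 26479/7200 1649/432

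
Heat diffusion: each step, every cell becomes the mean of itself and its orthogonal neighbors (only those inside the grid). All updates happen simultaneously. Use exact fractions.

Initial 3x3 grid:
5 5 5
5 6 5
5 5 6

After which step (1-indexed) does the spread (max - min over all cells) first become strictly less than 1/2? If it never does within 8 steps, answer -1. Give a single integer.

Step 1: max=11/2, min=5, spread=1/2
Step 2: max=49/9, min=409/80, spread=239/720
  -> spread < 1/2 first at step 2
Step 3: max=38327/7200, min=1847/360, spread=1387/7200
Step 4: max=172441/32400, min=112069/21600, spread=347/2592
Step 5: max=10274477/1944000, min=6727943/1296000, spread=2921/31104
Step 6: max=615626269/116640000, min=405290221/77760000, spread=24611/373248
Step 7: max=36843687593/6998400000, min=24346490687/4665600000, spread=207329/4478976
Step 8: max=2208364475521/419904000000, min=1463145926389/279936000000, spread=1746635/53747712

Answer: 2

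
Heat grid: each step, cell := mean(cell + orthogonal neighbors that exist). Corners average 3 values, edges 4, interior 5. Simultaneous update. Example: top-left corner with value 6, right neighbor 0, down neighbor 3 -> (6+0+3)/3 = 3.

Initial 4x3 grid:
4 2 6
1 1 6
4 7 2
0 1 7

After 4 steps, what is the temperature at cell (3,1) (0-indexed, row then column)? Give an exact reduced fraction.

Answer: 104891/32000

Derivation:
Step 1: cell (3,1) = 15/4
Step 2: cell (3,1) = 47/16
Step 3: cell (3,1) = 5467/1600
Step 4: cell (3,1) = 104891/32000
Full grid after step 4:
  391903/129600 981689/288000 474953/129600
  165257/54000 400141/120000 822403/216000
  159247/54000 137397/40000 798863/216000
  395273/129600 104891/32000 480823/129600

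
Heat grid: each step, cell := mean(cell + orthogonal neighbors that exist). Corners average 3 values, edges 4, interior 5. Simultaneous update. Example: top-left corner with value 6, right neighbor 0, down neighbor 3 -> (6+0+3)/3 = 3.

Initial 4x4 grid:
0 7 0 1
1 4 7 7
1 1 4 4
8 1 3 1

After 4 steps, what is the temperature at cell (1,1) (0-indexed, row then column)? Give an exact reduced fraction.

Answer: 110639/36000

Derivation:
Step 1: cell (1,1) = 4
Step 2: cell (1,1) = 297/100
Step 3: cell (1,1) = 19597/6000
Step 4: cell (1,1) = 110639/36000
Full grid after step 4:
  180961/64800 342029/108000 374561/108000 242587/64800
  622393/216000 110639/36000 642889/180000 792007/216000
  4837/1728 561131/180000 594697/180000 765151/216000
  7481/2592 63401/21600 344993/108000 211339/64800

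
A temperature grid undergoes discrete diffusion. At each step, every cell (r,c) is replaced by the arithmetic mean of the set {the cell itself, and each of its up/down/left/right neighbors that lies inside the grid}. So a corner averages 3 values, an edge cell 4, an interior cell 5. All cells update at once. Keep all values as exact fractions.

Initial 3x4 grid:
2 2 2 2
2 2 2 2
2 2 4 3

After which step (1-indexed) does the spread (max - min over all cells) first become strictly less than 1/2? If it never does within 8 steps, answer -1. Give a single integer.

Step 1: max=3, min=2, spread=1
Step 2: max=8/3, min=2, spread=2/3
Step 3: max=929/360, min=2, spread=209/360
Step 4: max=106871/43200, min=1847/900, spread=3643/8640
  -> spread < 1/2 first at step 4
Step 5: max=6281419/2592000, min=224551/108000, spread=178439/518400
Step 6: max=369608981/155520000, min=1521841/720000, spread=1635653/6220800
Step 7: max=21906976279/9331200000, min=415355023/194400000, spread=78797407/373248000
Step 8: max=1300848951461/559872000000, min=12584376941/5832000000, spread=741990121/4478976000

Answer: 4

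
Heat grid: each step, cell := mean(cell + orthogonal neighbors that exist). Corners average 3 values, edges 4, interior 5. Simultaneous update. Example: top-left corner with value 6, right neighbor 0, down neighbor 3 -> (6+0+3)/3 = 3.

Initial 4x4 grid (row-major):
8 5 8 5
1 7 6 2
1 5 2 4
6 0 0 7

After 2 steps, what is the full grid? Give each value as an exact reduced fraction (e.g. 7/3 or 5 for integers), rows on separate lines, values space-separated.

Answer: 191/36 337/60 23/4 61/12
509/120 481/100 469/100 9/2
77/24 86/25 87/25 113/30
25/9 31/12 181/60 29/9

Derivation:
After step 1:
  14/3 7 6 5
  17/4 24/5 5 17/4
  13/4 3 17/5 15/4
  7/3 11/4 9/4 11/3
After step 2:
  191/36 337/60 23/4 61/12
  509/120 481/100 469/100 9/2
  77/24 86/25 87/25 113/30
  25/9 31/12 181/60 29/9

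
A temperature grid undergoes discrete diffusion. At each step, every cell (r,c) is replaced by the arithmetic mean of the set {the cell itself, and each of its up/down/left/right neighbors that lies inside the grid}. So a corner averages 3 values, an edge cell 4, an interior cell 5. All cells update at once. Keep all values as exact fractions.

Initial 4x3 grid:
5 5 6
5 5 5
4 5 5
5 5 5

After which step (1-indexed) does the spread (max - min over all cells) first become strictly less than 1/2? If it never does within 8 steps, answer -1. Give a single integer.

Answer: 3

Derivation:
Step 1: max=16/3, min=14/3, spread=2/3
Step 2: max=95/18, min=569/120, spread=193/360
Step 3: max=1121/216, min=5189/1080, spread=52/135
  -> spread < 1/2 first at step 3
Step 4: max=665701/129600, min=156959/32400, spread=7573/25920
Step 5: max=39660569/7776000, min=2365129/486000, spread=363701/1555200
Step 6: max=2366491711/466560000, min=285170167/58320000, spread=681043/3732480
Step 7: max=141436042949/27993600000, min=4292303957/874800000, spread=163292653/1119744000
Step 8: max=8459808434191/1679616000000, min=516589789301/104976000000, spread=1554974443/13436928000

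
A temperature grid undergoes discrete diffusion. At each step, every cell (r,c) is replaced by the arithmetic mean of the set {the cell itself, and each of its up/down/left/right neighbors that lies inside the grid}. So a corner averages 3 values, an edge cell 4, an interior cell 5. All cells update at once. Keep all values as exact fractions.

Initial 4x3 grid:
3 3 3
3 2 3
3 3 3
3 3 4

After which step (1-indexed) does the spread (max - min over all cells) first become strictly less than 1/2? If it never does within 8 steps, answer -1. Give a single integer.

Step 1: max=10/3, min=11/4, spread=7/12
Step 2: max=59/18, min=277/100, spread=457/900
Step 3: max=6773/2160, min=13589/4800, spread=13159/43200
  -> spread < 1/2 first at step 3
Step 4: max=402847/129600, min=123049/43200, spread=337/1296
Step 5: max=23804873/7776000, min=49601309/17280000, spread=29685679/155520000
Step 6: max=1420057507/466560000, min=447830419/155520000, spread=61253/373248
Step 7: max=84629853713/27993600000, min=27012260321/9331200000, spread=14372291/111974400
Step 8: max=5058154795267/1679616000000, min=1625854456339/559872000000, spread=144473141/1343692800

Answer: 3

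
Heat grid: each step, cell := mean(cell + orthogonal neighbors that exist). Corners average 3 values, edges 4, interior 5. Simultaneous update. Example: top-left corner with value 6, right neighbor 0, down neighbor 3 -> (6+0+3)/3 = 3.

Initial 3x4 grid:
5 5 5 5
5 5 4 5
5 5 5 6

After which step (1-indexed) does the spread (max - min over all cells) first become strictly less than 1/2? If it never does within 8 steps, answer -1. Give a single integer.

Answer: 2

Derivation:
Step 1: max=16/3, min=19/4, spread=7/12
Step 2: max=46/9, min=487/100, spread=217/900
  -> spread < 1/2 first at step 2
Step 3: max=683/135, min=11737/2400, spread=3647/21600
Step 4: max=81179/16200, min=39351/8000, spread=59729/648000
Step 5: max=4856431/972000, min=10655003/2160000, spread=1233593/19440000
Step 6: max=145262377/29160000, min=26661973/5400000, spread=3219307/72900000
Step 7: max=17409851011/3499200000, min=3843395183/777600000, spread=1833163/55987200
Step 8: max=1043411585549/209952000000, min=230746929997/46656000000, spread=80806409/3359232000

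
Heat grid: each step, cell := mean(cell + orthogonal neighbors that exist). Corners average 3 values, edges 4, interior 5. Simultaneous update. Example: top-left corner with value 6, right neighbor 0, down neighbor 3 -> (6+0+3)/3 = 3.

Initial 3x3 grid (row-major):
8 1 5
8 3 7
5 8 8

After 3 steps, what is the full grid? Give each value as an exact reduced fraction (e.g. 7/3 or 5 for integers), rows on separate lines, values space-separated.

After step 1:
  17/3 17/4 13/3
  6 27/5 23/4
  7 6 23/3
After step 2:
  191/36 393/80 43/9
  361/60 137/25 463/80
  19/3 391/60 233/36
After step 3:
  11689/2160 24571/4800 1393/270
  10411/1800 4307/750 9007/1600
  283/45 11161/1800 13519/2160

Answer: 11689/2160 24571/4800 1393/270
10411/1800 4307/750 9007/1600
283/45 11161/1800 13519/2160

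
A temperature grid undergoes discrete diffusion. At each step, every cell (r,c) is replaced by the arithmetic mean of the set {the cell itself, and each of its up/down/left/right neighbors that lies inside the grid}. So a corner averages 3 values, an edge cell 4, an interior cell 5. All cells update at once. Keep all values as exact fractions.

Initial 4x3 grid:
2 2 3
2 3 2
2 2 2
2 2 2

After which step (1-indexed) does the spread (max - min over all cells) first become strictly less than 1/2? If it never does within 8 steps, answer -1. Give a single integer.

Step 1: max=5/2, min=2, spread=1/2
Step 2: max=22/9, min=2, spread=4/9
  -> spread < 1/2 first at step 2
Step 3: max=16709/7200, min=813/400, spread=83/288
Step 4: max=149969/64800, min=14791/7200, spread=337/1296
Step 5: max=8836021/3888000, min=999551/480000, spread=7396579/38880000
Step 6: max=526862039/233280000, min=27143273/12960000, spread=61253/373248
Step 7: max=31343141401/13996800000, min=1641478057/777600000, spread=14372291/111974400
Step 8: max=1871350572059/839808000000, min=98947492163/46656000000, spread=144473141/1343692800

Answer: 2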